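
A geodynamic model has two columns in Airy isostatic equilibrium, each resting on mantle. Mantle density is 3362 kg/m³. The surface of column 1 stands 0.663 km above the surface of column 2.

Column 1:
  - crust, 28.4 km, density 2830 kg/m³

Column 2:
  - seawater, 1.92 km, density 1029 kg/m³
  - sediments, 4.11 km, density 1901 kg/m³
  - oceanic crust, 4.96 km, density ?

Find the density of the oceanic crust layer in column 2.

Take the compensation level at the base of the deeper column (depth z_c below the surface of column 1) and equate Σ ρ_i t_i down to z_c; mantle fills any gap and the z_c terms cancel.
Column 1: 28.4×2830 + (z_c − 28.4)×3362
Column 2: 0.663×0 + 1.92×1029 + 4.11×1901 + 4.96×ρ + (z_c − 0.663 − 10.99)×3362
The z_c×3362 term appears on both sides and cancels. Collect the known terms of each column as K = Σ(ρt)_known − 3362 × (depth of known layers): K_1 = 80372 − 3362×28.4 = −15108.8; K_2 = 9788.79 − 3362×(0.663 + 10.99) = −29388.596.
Balance: K_1 = K_2 + 4.96×ρ, so ρ = (K_1 − K_2)/4.96 = 14279.8/4.96 = 2880 kg/m³.

2880 kg/m³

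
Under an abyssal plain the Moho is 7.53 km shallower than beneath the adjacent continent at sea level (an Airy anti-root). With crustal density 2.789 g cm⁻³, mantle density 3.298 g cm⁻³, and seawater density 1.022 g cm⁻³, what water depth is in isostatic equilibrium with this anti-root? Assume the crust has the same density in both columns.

Replacing a thickness d of crust by seawater at the top must be balanced by replacing crust with mantle at the base: d (ρ_c − ρ_w) = a (ρ_m − ρ_c).
d = a (ρ_m − ρ_c)/(ρ_c − ρ_w) = 7.53 km × 0.509/1.767 = 2.17 km.

2.17 km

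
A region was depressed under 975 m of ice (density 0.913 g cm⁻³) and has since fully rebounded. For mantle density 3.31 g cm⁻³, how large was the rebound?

269 m

Removing the load lets mantle flow back in; uplift u satisfies ρ_ice t = ρ_m u.
u = t ρ_ice/ρ_m = 975 m × 0.913/3.31 = 269 m.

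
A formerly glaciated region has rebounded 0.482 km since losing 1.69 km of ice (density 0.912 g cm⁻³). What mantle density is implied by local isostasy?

ρ_m = ρ_ice t / u = 0.912 × 1.69 km/0.482 km = 3.2 g cm⁻³.

3.2 g cm⁻³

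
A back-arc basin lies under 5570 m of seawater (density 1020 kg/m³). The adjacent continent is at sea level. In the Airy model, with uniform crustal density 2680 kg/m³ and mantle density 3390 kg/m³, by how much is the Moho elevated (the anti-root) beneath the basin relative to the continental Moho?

For local isostatic compensation: replacing crust with seawater at the top is compensated by replacing crust with mantle at the base: d (ρ_c − ρ_w) = a (ρ_m − ρ_c).
a = d (ρ_c − ρ_w)/(ρ_m − ρ_c) = 5570 m × 1660/710 = 13000 m.

13000 m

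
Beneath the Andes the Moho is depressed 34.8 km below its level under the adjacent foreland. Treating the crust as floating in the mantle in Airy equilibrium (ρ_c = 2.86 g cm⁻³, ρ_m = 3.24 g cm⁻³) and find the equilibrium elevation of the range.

For local isostatic compensation: ρ_c h = (ρ_m − ρ_c) r.
h = r (ρ_m − ρ_c) / ρ_c = 34.8 km × (3.24 − 2.86) / 2.86 = 4.62 km.

4.62 km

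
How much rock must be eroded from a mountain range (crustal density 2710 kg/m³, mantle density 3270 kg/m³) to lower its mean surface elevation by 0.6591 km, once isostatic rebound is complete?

Net drop Δ = e − u = e − e ρ_c/ρ_m = e (ρ_m − ρ_c)/ρ_m.
e = Δ ρ_m/(ρ_m − ρ_c) = 0.6591 km × 3270/560 = 3.85 km.

3.85 km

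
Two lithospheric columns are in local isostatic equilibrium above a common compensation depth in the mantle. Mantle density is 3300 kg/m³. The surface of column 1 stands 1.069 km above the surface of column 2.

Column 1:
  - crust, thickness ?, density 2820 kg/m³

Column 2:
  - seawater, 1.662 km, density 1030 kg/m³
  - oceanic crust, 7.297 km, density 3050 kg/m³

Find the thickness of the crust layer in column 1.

19 km

Take the compensation level at the base of the deeper column (depth z_c below the surface of column 1) and equate Σ ρ_i t_i down to z_c; mantle fills any gap and the z_c terms cancel.
Column 1: x×2820 + (z_c − 0 − x)×3300
Column 2: 1.069×0 + 1.662×1030 + 7.297×3050 + (z_c − 1.069 − 8.959)×3300
The z_c×3300 term appears on both sides and cancels. Collect the known terms of each column as K = Σ(ρt)_known − 3300 × (depth of known layers): K_1 = 0 − 3300×0 = 0; K_2 = 23967.71 − 3300×(1.069 + 8.959) = −9124.69.
Balance: K_1 − x×(3300 − 2820) = K_2, so x = (K_1 − K_2)/(3300 − 2820) = 9124.69/480 = 19 km.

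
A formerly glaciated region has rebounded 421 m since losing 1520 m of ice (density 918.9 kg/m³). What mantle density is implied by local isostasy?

3320 kg/m³

ρ_m = ρ_ice t / u = 918.9 × 1520 m/421 m = 3320 kg/m³.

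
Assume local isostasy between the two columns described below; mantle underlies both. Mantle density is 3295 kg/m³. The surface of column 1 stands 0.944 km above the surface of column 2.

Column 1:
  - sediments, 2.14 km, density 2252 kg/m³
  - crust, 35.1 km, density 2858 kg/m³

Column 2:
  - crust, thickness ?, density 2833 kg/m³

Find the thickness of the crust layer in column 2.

31.3 km

Take the compensation level at the base of the deeper column (depth z_c below the surface of column 1) and equate Σ ρ_i t_i down to z_c; mantle fills any gap and the z_c terms cancel.
Column 1: 2.14×2252 + 35.1×2858 + (z_c − 37.24)×3295
Column 2: 0.944×0 + x×2833 + (z_c − 0.944 − 0 − x)×3295
The z_c×3295 term appears on both sides and cancels. Collect the known terms of each column as K = Σ(ρt)_known − 3295 × (depth of known layers): K_1 = 105135.08 − 3295×37.24 = −17570.72; K_2 = 0 − 3295×(0.944 + 0) = −3110.48.
Balance: K_1 = K_2 − x×(3295 − 2833), so x = (K_2 − K_1)/(3295 − 2833) = 14460.2/462 = 31.3 km.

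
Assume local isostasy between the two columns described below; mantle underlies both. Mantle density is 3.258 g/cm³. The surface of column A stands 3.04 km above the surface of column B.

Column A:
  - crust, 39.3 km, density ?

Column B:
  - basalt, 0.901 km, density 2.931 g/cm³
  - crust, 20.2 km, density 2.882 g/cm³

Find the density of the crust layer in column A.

2.81 g/cm³

Take the compensation level at the base of the deeper column (depth z_c below the surface of column A) and equate Σ ρ_i t_i down to z_c; mantle fills any gap and the z_c terms cancel.
Column A: 39.3×ρ + (z_c − 39.3)×3.258
Column B: 3.04×0 + 0.901×2.931 + 20.2×2.882 + (z_c − 3.04 − 21.101)×3.258
The z_c×3.258 term appears on both sides and cancels. Collect the known terms of each column as K = Σ(ρt)_known − 3.258 × (depth of known layers): K_A = 0 − 3.258×39.3 = −128.0394; K_B = 60.857231 − 3.258×(3.04 + 21.101) = −17.794147.
Balance: K_A + 39.3×ρ = K_B, so ρ = (K_B − K_A)/39.3 = 110.245/39.3 = 2.81 g/cm³.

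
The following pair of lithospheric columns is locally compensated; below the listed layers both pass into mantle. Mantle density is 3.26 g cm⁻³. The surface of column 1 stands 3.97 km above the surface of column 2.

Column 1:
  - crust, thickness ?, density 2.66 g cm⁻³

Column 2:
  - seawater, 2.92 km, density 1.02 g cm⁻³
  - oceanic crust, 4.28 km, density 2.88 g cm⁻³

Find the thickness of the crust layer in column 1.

35.2 km

Take the compensation level at the base of the deeper column (depth z_c below the surface of column 1) and equate Σ ρ_i t_i down to z_c; mantle fills any gap and the z_c terms cancel.
Column 1: x×2.66 + (z_c − 0 − x)×3.26
Column 2: 3.97×0 + 2.92×1.02 + 4.28×2.88 + (z_c − 3.97 − 7.2)×3.26
The z_c×3.26 term appears on both sides and cancels. Collect the known terms of each column as K = Σ(ρt)_known − 3.26 × (depth of known layers): K_1 = 0 − 3.26×0 = 0; K_2 = 15.3048 − 3.26×(3.97 + 7.2) = −21.1094.
Balance: K_1 − x×(3.26 − 2.66) = K_2, so x = (K_1 − K_2)/(3.26 − 2.66) = 21.1094/0.6 = 35.2 km.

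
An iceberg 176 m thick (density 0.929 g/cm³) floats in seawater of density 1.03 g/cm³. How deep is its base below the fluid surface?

Draft d = t ρ_obj/ρ_fluid = 176 m × 0.929/1.03 = 159 m.

159 m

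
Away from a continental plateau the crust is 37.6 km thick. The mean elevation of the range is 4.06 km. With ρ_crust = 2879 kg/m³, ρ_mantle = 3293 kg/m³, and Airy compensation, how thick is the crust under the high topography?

69.9 km

Root depth r = h ρ_c / (ρ_m − ρ_c) = 4.06 km × 2879 / 414 = 28.23 km.
Total thickness = T + h + r = 37.6 km + 4.06 km + 28.23 km = 69.9 km.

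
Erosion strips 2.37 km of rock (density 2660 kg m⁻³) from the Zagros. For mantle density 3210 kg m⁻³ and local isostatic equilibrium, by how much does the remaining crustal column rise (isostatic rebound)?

1.96 km

Unloading: uplift u = e ρ_c/ρ_m = 2.37 km × 2660/3210 = 1.96 km.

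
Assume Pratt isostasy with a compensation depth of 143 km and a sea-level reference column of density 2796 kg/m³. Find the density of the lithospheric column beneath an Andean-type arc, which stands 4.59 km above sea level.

2710 kg/m³

Pratt balance: ρ_ref D = ρ (D + h).
ρ = ρ_ref D/(D + h) = 2796 × 143 km/(143 km + 4.59 km) = 2710 kg/m³.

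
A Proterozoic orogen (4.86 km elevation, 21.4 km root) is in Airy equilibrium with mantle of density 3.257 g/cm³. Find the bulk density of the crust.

2.65 g/cm³

ρ_c h = (ρ_m − ρ_c) r → ρ_c (h + r) = ρ_m r → ρ_c = ρ_m r / (h + r).
ρ_c = 3.257 × 21.4 km / (4.86 km + 21.4 km) = 2.65 g/cm³.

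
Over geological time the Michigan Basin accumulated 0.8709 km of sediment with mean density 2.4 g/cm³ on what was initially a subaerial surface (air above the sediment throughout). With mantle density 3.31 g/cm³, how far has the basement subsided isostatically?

Subaerial load: s = t ρ_sed / ρ_m = 0.8709 km × 2.4/3.31 = 0.631 km.

0.631 km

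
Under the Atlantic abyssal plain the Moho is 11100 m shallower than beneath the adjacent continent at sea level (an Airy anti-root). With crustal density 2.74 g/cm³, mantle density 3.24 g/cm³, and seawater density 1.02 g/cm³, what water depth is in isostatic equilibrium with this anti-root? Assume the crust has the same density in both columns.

3230 m

Replacing a thickness d of crust by seawater at the top must be balanced by replacing crust with mantle at the base: d (ρ_c − ρ_w) = a (ρ_m − ρ_c).
d = a (ρ_m − ρ_c)/(ρ_c − ρ_w) = 11100 m × 0.5/1.72 = 3230 m.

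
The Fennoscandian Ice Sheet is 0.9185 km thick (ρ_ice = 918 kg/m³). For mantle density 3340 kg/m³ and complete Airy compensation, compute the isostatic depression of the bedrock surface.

By Archimedes' principle applied to the lithosphere: the ice load ρ_ice t is balanced by mantle displaced below, ρ_m s.
s = t ρ_ice / ρ_m = 0.9185 km × 918/3340 = 0.252 km.

0.252 km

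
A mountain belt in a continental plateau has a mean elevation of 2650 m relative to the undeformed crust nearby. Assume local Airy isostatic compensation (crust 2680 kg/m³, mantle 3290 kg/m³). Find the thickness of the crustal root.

11600 m

In Airy isostatic equilibrium: the weight of the topography is balanced by the buoyancy of the root, ρ_c h = (ρ_m − ρ_c) r.
r = h · ρ_c / (ρ_m − ρ_c) = 2650 m × 2680 / (3290 − 2680) = 11600 m.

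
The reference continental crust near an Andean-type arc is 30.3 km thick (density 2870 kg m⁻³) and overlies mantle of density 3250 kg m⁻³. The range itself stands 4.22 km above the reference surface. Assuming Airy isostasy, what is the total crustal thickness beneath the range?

Root depth r = h ρ_c / (ρ_m − ρ_c) = 4.22 km × 2870 / 380 = 31.87 km.
Total thickness = T + h + r = 30.3 km + 4.22 km + 31.87 km = 66.4 km.

66.4 km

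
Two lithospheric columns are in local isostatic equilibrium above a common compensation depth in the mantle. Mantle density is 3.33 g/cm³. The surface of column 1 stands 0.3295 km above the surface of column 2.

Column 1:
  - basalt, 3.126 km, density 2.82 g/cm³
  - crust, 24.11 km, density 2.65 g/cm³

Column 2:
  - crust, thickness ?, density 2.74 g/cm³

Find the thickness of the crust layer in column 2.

Take the compensation level at the base of the deeper column (depth z_c below the surface of column 1) and equate Σ ρ_i t_i down to z_c; mantle fills any gap and the z_c terms cancel.
Column 1: 3.126×2.82 + 24.11×2.65 + (z_c − 27.236)×3.33
Column 2: 0.3295×0 + x×2.74 + (z_c − 0.3295 − 0 − x)×3.33
The z_c×3.33 term appears on both sides and cancels. Collect the known terms of each column as K = Σ(ρt)_known − 3.33 × (depth of known layers): K_1 = 72.70682 − 3.33×27.236 = −17.98906; K_2 = 0 − 3.33×(0.3295 + 0) = −1.097235.
Balance: K_1 = K_2 − x×(3.33 − 2.74), so x = (K_2 − K_1)/(3.33 − 2.74) = 16.8918/0.59 = 28.6 km.

28.6 km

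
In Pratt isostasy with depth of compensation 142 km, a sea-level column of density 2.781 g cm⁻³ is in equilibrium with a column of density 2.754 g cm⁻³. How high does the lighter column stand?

1.39 km

ρ_ref D = ρ (D + h) → h = D (ρ_ref − ρ)/ρ.
h = 142 km × (2.781 − 2.754)/2.754 = 1.39 km.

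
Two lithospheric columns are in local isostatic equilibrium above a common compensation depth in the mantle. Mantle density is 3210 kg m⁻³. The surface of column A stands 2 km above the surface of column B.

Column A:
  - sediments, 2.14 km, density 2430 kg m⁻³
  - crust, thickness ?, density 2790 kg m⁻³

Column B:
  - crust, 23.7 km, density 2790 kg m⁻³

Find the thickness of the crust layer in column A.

Take the compensation level at the base of the deeper column (depth z_c below the surface of column A) and equate Σ ρ_i t_i down to z_c; mantle fills any gap and the z_c terms cancel.
Column A: 2.14×2430 + x×2790 + (z_c − 2.14 − x)×3210
Column B: 2×0 + 23.7×2790 + (z_c − 2 − 23.7)×3210
The z_c×3210 term appears on both sides and cancels. Collect the known terms of each column as K = Σ(ρt)_known − 3210 × (depth of known layers): K_A = 5200.2 − 3210×2.14 = −1669.2; K_B = 66123 − 3210×(2 + 23.7) = −16374.
Balance: K_A − x×(3210 − 2790) = K_B, so x = (K_A − K_B)/(3210 − 2790) = 14704.8/420 = 35 km.

35 km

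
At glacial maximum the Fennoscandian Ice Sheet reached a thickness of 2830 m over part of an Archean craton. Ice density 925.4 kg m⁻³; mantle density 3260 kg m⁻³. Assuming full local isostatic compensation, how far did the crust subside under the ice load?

Balancing pressure at the compensation depth: the ice load ρ_ice t is balanced by mantle displaced below, ρ_m s.
s = t ρ_ice / ρ_m = 2830 m × 925.4/3260 = 803 m.

803 m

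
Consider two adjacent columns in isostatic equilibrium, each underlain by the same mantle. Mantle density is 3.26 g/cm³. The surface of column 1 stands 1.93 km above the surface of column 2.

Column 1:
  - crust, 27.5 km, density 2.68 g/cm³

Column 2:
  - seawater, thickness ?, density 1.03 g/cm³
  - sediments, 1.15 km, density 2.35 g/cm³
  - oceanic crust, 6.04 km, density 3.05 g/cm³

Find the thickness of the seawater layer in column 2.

3.29 km

Take the compensation level at the base of the deeper column (depth z_c below the surface of column 1) and equate Σ ρ_i t_i down to z_c; mantle fills any gap and the z_c terms cancel.
Column 1: 27.5×2.68 + (z_c − 27.5)×3.26
Column 2: 1.93×0 + x×1.03 + 1.15×2.35 + 6.04×3.05 + (z_c − 1.93 − 7.19 − x)×3.26
The z_c×3.26 term appears on both sides and cancels. Collect the known terms of each column as K = Σ(ρt)_known − 3.26 × (depth of known layers): K_1 = 73.7 − 3.26×27.5 = −15.95; K_2 = 21.1245 − 3.26×(1.93 + 7.19) = −8.6067.
Balance: K_1 = K_2 − x×(3.26 − 1.03), so x = (K_2 − K_1)/(3.26 − 1.03) = 7.3433/2.23 = 3.29 km.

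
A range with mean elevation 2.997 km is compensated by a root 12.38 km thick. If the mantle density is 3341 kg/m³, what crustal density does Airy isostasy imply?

ρ_c h = (ρ_m − ρ_c) r → ρ_c (h + r) = ρ_m r → ρ_c = ρ_m r / (h + r).
ρ_c = 3341 × 12.38 km / (2.997 km + 12.38 km) = 2690 kg/m³.

2690 kg/m³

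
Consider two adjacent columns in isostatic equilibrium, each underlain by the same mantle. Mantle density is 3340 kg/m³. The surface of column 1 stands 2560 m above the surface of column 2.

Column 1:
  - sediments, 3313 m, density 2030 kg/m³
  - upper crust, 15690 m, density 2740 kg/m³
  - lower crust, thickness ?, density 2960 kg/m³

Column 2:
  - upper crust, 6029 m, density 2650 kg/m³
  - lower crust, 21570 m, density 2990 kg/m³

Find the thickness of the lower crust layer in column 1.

Take the compensation level at the base of the deeper column (depth z_c below the surface of column 1) and equate Σ ρ_i t_i down to z_c; mantle fills any gap and the z_c terms cancel.
Column 1: 3313×2030 + 15690×2740 + x×2960 + (z_c − 19003 − x)×3340
Column 2: 2560×0 + 6029×2650 + 21570×2990 + (z_c − 2560 − 27599)×3340
The z_c×3340 term appears on both sides and cancels. Collect the known terms of each column as K = Σ(ρt)_known − 3340 × (depth of known layers): K_1 = 49715990 − 3340×19003 = −13754030; K_2 = 80471150 − 3340×(2560 + 27599) = −20259910.
Balance: K_1 − x×(3340 − 2960) = K_2, so x = (K_1 − K_2)/(3340 − 2960) = 6505880/380 = 17100 m.

17100 m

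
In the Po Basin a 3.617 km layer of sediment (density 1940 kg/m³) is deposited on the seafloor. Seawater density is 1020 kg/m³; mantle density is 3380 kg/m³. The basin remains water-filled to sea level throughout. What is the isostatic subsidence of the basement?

Submarine loading: the sediment displaces seawater, and the subsidence is in turn flooded, so s (ρ_m − ρ_w) = t (ρ_sed − ρ_w).
s = 3.617 km × (1940 − 1020) / (3380 − 1020) = 1.41 km.

1.41 km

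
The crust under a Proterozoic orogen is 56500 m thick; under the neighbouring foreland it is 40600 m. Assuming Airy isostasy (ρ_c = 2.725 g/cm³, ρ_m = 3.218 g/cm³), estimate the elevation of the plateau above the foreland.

Excess crust Δ = 56500 m − 40600 m = 15900 m, split between elevation h and root r with h + r = Δ.
Airy balance ρ_c h = (ρ_m − ρ_c) r gives r = h ρ_c/(ρ_m − ρ_c), so h (1 + ρ_c/(ρ_m − ρ_c)) = Δ, i.e. h = Δ (ρ_m − ρ_c)/ρ_m.
h = 15900 m × 0.493/3.218 = 2440 m.

2440 m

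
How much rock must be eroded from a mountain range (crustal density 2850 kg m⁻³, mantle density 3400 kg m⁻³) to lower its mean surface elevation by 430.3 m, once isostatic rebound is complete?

Net drop Δ = e − u = e − e ρ_c/ρ_m = e (ρ_m − ρ_c)/ρ_m.
e = Δ ρ_m/(ρ_m − ρ_c) = 430.3 m × 3400/550 = 2660 m.

2660 m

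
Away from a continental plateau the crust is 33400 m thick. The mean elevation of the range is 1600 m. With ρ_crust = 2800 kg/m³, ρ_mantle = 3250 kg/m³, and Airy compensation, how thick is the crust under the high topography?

45000 m

Root depth r = h ρ_c / (ρ_m − ρ_c) = 1600 m × 2800 / 450 = 9956 m.
Total thickness = T + h + r = 33400 m + 1600 m + 9956 m = 45000 m.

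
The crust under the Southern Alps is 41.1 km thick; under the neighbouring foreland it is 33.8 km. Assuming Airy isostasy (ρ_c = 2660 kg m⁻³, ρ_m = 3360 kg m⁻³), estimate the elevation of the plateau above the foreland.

1.52 km

Excess crust Δ = 41.1 km − 33.8 km = 7.3 km, split between elevation h and root r with h + r = Δ.
Airy balance ρ_c h = (ρ_m − ρ_c) r gives r = h ρ_c/(ρ_m − ρ_c), so h (1 + ρ_c/(ρ_m − ρ_c)) = Δ, i.e. h = Δ (ρ_m − ρ_c)/ρ_m.
h = 7.3 km × 700/3360 = 1.52 km.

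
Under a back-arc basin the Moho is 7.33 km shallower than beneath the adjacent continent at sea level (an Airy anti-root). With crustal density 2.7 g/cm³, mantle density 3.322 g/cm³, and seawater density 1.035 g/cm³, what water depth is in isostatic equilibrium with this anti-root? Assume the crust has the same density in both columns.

Replacing a thickness d of crust by seawater at the top must be balanced by replacing crust with mantle at the base: d (ρ_c − ρ_w) = a (ρ_m − ρ_c).
d = a (ρ_m − ρ_c)/(ρ_c − ρ_w) = 7.33 km × 0.622/1.665 = 2.74 km.

2.74 km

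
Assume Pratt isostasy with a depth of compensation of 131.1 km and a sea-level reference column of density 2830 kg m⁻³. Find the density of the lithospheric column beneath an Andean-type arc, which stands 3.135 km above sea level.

Pratt balance: ρ_ref D = ρ (D + h).
ρ = ρ_ref D/(D + h) = 2830 × 131.1 km/(131.1 km + 3.135 km) = 2760 kg m⁻³.

2760 kg m⁻³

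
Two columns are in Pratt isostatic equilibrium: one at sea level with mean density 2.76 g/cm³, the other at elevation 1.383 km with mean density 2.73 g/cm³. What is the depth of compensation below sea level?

126 km

ρ_ref D = ρ (D + h) → D (ρ_ref − ρ) = ρ h.
D = ρ h/(ρ_ref − ρ) = 2.73 × 1.383 km/(2.76 − 2.73) = 126 km.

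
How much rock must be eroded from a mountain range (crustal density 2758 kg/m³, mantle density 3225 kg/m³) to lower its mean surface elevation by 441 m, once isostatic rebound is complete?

Net drop Δ = e − u = e − e ρ_c/ρ_m = e (ρ_m − ρ_c)/ρ_m.
e = Δ ρ_m/(ρ_m − ρ_c) = 441 m × 3225/467 = 3050 m.

3050 m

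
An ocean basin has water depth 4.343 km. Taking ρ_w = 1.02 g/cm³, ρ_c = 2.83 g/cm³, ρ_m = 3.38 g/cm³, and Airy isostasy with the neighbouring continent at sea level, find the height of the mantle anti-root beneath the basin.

Isostatic balance requires: replacing crust with seawater at the top is compensated by replacing crust with mantle at the base: d (ρ_c − ρ_w) = a (ρ_m − ρ_c).
a = d (ρ_c − ρ_w)/(ρ_m − ρ_c) = 4.343 km × 1.81/0.55 = 14.3 km.

14.3 km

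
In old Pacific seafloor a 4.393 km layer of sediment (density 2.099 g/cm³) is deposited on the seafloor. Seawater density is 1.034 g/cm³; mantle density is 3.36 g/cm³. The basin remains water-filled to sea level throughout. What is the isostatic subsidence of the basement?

2.01 km

Submarine loading: the sediment displaces seawater, and the subsidence is in turn flooded, so s (ρ_m − ρ_w) = t (ρ_sed − ρ_w).
s = 4.393 km × (2.099 − 1.034) / (3.36 − 1.034) = 2.01 km.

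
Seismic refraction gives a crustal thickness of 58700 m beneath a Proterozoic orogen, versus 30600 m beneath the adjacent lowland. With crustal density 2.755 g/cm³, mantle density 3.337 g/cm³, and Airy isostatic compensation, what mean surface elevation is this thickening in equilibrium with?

Excess crust Δ = 58700 m − 30600 m = 28100 m, split between elevation h and root r with h + r = Δ.
Airy balance ρ_c h = (ρ_m − ρ_c) r gives r = h ρ_c/(ρ_m − ρ_c), so h (1 + ρ_c/(ρ_m − ρ_c)) = Δ, i.e. h = Δ (ρ_m − ρ_c)/ρ_m.
h = 28100 m × 0.582/3.337 = 4900 m.

4900 m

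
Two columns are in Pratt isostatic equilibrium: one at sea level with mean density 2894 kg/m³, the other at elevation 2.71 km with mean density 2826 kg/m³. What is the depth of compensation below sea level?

ρ_ref D = ρ (D + h) → D (ρ_ref − ρ) = ρ h.
D = ρ h/(ρ_ref − ρ) = 2826 × 2.71 km/(2894 − 2826) = 113 km.

113 km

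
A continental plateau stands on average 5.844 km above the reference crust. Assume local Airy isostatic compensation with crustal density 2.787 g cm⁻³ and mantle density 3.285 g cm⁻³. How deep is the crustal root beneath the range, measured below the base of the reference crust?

32.7 km

Balancing pressure at the compensation depth: the weight of the topography is balanced by the buoyancy of the root, ρ_c h = (ρ_m − ρ_c) r.
r = h · ρ_c / (ρ_m − ρ_c) = 5.844 km × 2.787 / (3.285 − 2.787) = 32.7 km.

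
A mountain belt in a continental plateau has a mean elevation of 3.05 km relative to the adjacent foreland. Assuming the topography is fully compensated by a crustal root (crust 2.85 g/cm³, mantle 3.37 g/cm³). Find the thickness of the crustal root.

Isostatic balance requires: the weight of the topography is balanced by the buoyancy of the root, ρ_c h = (ρ_m − ρ_c) r.
r = h · ρ_c / (ρ_m − ρ_c) = 3.05 km × 2.85 / (3.37 − 2.85) = 16.7 km.

16.7 km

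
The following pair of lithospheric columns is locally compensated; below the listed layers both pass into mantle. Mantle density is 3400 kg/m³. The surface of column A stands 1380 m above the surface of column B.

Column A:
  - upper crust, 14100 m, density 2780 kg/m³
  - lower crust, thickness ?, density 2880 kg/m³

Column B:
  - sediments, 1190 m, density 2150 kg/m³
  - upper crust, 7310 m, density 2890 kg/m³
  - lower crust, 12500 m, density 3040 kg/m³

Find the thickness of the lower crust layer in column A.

Take the compensation level at the base of the deeper column (depth z_c below the surface of column A) and equate Σ ρ_i t_i down to z_c; mantle fills any gap and the z_c terms cancel.
Column A: 14100×2780 + x×2880 + (z_c − 14100 − x)×3400
Column B: 1380×0 + 1190×2150 + 7310×2890 + 12500×3040 + (z_c − 1380 − 21000)×3400
The z_c×3400 term appears on both sides and cancels. Collect the known terms of each column as K = Σ(ρt)_known − 3400 × (depth of known layers): K_A = 39198000 − 3400×14100 = −8742000; K_B = 61684400 − 3400×(1380 + 21000) = −14407600.
Balance: K_A − x×(3400 − 2880) = K_B, so x = (K_A − K_B)/(3400 − 2880) = 5665600/520 = 10900 m.

10900 m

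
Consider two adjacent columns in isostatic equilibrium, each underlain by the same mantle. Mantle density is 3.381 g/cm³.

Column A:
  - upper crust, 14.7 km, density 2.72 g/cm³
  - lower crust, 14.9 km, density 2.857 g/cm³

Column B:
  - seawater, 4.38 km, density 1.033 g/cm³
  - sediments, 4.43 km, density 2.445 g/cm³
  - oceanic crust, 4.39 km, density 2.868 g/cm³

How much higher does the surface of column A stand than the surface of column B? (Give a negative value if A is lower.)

For any compensation level in the mantle, the mantle terms cancel and isostasy reduces to e = (Σt_A − Σt_B) − (Σ(ρt)_A − Σ(ρt)_B) / ρ_m.
Σt_A = 29.6 km; Σt_B = 13.2 km; Σ(ρt)_A = 82.5533; Σ(ρt)_B = 27.94641 (in km·g/cm³).
e = (29.6 − 13.2) − (82.5533 − 27.94641) / 3.381 = 0.249 km.

0.249 km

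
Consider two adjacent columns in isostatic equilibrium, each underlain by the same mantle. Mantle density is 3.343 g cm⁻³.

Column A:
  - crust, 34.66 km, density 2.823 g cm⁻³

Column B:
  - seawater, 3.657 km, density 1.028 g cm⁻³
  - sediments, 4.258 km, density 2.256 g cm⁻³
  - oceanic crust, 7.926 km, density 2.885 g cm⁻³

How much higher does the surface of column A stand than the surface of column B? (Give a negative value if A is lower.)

0.388 km

For any compensation level in the mantle, the mantle terms cancel and isostasy reduces to e = (Σt_A − Σt_B) − (Σ(ρt)_A − Σ(ρt)_B) / ρ_m.
Σt_A = 34.66 km; Σt_B = 15.841 km; Σ(ρt)_A = 97.84518; Σ(ρt)_B = 36.231954 (in km·g cm⁻³).
e = (34.66 − 15.841) − (97.84518 − 36.231954) / 3.343 = 0.388 km.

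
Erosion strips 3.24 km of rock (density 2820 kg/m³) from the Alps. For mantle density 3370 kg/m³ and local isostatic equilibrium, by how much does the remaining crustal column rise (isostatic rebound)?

Unloading: uplift u = e ρ_c/ρ_m = 3.24 km × 2820/3370 = 2.71 km.

2.71 km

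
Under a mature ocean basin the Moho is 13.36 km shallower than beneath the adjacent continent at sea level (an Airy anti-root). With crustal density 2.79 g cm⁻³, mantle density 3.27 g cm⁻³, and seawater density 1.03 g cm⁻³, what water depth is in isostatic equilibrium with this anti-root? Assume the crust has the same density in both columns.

Replacing a thickness d of crust by seawater at the top must be balanced by replacing crust with mantle at the base: d (ρ_c − ρ_w) = a (ρ_m − ρ_c).
d = a (ρ_m − ρ_c)/(ρ_c − ρ_w) = 13.36 km × 0.48/1.76 = 3.64 km.

3.64 km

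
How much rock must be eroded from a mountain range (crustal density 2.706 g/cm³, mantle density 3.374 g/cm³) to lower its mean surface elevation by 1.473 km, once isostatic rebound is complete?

Net drop Δ = e − u = e − e ρ_c/ρ_m = e (ρ_m − ρ_c)/ρ_m.
e = Δ ρ_m/(ρ_m − ρ_c) = 1.473 km × 3.374/0.668 = 7.44 km.

7.44 km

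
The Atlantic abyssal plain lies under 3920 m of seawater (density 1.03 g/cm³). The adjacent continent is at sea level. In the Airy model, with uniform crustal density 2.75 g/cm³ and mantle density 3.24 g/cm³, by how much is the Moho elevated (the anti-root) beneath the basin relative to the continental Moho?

Equating mass per unit area of the two columns: replacing crust with seawater at the top is compensated by replacing crust with mantle at the base: d (ρ_c − ρ_w) = a (ρ_m − ρ_c).
a = d (ρ_c − ρ_w)/(ρ_m − ρ_c) = 3920 m × 1.72/0.49 = 13800 m.

13800 m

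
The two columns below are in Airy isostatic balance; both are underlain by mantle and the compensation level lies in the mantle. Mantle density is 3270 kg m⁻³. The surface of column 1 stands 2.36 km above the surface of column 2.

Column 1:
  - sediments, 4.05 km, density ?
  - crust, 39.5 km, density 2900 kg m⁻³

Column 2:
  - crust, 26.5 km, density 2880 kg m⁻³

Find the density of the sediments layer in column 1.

2420 kg m⁻³

Take the compensation level at the base of the deeper column (depth z_c below the surface of column 1) and equate Σ ρ_i t_i down to z_c; mantle fills any gap and the z_c terms cancel.
Column 1: 4.05×ρ + 39.5×2900 + (z_c − 43.55)×3270
Column 2: 2.36×0 + 26.5×2880 + (z_c − 2.36 − 26.5)×3270
The z_c×3270 term appears on both sides and cancels. Collect the known terms of each column as K = Σ(ρt)_known − 3270 × (depth of known layers): K_1 = 114550 − 3270×43.55 = −27858.5; K_2 = 76320 − 3270×(2.36 + 26.5) = −18052.2.
Balance: K_1 + 4.05×ρ = K_2, so ρ = (K_2 − K_1)/4.05 = 9806.3/4.05 = 2420 kg m⁻³.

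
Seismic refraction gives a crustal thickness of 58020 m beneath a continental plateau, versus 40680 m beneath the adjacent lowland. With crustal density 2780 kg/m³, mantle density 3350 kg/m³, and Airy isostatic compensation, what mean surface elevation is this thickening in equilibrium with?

Excess crust Δ = 58020 m − 40680 m = 17340 m, split between elevation h and root r with h + r = Δ.
Airy balance ρ_c h = (ρ_m − ρ_c) r gives r = h ρ_c/(ρ_m − ρ_c), so h (1 + ρ_c/(ρ_m − ρ_c)) = Δ, i.e. h = Δ (ρ_m − ρ_c)/ρ_m.
h = 17340 m × 570/3350 = 2950 m.

2950 m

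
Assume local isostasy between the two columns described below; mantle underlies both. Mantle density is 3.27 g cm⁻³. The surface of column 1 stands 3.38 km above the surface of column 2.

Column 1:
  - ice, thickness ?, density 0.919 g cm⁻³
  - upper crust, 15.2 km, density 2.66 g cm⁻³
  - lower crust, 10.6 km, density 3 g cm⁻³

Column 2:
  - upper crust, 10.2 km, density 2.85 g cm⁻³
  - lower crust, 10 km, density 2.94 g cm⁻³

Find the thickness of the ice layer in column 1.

2.77 km

Take the compensation level at the base of the deeper column (depth z_c below the surface of column 1) and equate Σ ρ_i t_i down to z_c; mantle fills any gap and the z_c terms cancel.
Column 1: x×0.919 + 15.2×2.66 + 10.6×3 + (z_c − 25.8 − x)×3.27
Column 2: 3.38×0 + 10.2×2.85 + 10×2.94 + (z_c − 3.38 − 20.2)×3.27
The z_c×3.27 term appears on both sides and cancels. Collect the known terms of each column as K = Σ(ρt)_known − 3.27 × (depth of known layers): K_1 = 72.232 − 3.27×25.8 = −12.134; K_2 = 58.47 − 3.27×(3.38 + 20.2) = −18.6366.
Balance: K_1 − x×(3.27 − 0.919) = K_2, so x = (K_1 − K_2)/(3.27 − 0.919) = 6.5026/2.351 = 2.77 km.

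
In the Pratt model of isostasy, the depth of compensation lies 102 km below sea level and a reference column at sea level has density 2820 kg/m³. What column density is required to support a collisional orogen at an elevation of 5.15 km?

Pratt balance: ρ_ref D = ρ (D + h).
ρ = ρ_ref D/(D + h) = 2820 × 102 km/(102 km + 5.15 km) = 2680 kg/m³.

2680 kg/m³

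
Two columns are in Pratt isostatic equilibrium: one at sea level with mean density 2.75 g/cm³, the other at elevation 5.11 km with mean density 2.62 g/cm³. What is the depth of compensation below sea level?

ρ_ref D = ρ (D + h) → D (ρ_ref − ρ) = ρ h.
D = ρ h/(ρ_ref − ρ) = 2.62 × 5.11 km/(2.75 − 2.62) = 103 km.

103 km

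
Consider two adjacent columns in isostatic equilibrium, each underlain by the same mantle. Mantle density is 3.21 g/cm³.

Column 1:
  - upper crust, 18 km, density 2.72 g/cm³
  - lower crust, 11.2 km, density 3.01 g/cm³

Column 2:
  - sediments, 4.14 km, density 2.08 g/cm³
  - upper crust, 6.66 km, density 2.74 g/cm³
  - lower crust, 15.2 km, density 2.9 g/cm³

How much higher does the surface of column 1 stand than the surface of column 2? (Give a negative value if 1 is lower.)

−0.455 km

For any compensation level in the mantle, the mantle terms cancel and isostasy reduces to e = (Σt_1 − Σt_2) − (Σ(ρt)_1 − Σ(ρt)_2) / ρ_m.
Σt_1 = 29.2 km; Σt_2 = 26 km; Σ(ρt)_1 = 82.672; Σ(ρt)_2 = 70.9396 (in km·g/cm³).
e = (29.2 − 26) − (82.672 − 70.9396) / 3.21 = −0.455 km.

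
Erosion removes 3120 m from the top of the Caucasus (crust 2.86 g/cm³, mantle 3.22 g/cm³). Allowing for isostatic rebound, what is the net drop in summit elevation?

Rebound u = e ρ_c/ρ_m = 3120 m × 2.86/3.22 = 2771 m.
Net surface drop = e − u = 3120 m − 2771 m = e (ρ_m − ρ_c)/ρ_m = 349 m.

349 m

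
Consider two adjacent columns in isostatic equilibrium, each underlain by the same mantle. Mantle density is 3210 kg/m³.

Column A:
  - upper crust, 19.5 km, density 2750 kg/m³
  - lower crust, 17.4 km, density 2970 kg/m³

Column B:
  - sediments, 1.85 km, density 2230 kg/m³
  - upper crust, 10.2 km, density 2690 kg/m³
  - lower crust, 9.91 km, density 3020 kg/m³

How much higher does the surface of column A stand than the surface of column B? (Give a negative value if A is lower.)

1.29 km

For any compensation level in the mantle, the mantle terms cancel and isostasy reduces to e = (Σt_A − Σt_B) − (Σ(ρt)_A − Σ(ρt)_B) / ρ_m.
Σt_A = 36.9 km; Σt_B = 21.96 km; Σ(ρt)_A = 105303; Σ(ρt)_B = 61491.7 (in km·kg/m³).
e = (36.9 − 21.96) − (105303 − 61491.7) / 3210 = 1.29 km.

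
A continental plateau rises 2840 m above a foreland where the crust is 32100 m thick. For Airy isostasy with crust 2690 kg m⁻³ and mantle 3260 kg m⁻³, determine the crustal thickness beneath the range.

Root depth r = h ρ_c / (ρ_m − ρ_c) = 2840 m × 2690 / 570 = 13400 m.
Total thickness = T + h + r = 32100 m + 2840 m + 13400 m = 48300 m.

48300 m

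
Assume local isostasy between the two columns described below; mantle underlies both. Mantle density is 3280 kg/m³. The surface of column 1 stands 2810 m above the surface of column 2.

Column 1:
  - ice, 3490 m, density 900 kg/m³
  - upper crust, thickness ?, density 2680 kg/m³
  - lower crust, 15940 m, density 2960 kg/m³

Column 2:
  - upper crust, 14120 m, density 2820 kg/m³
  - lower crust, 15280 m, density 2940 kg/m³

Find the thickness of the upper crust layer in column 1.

Take the compensation level at the base of the deeper column (depth z_c below the surface of column 1) and equate Σ ρ_i t_i down to z_c; mantle fills any gap and the z_c terms cancel.
Column 1: 3490×900 + x×2680 + 15940×2960 + (z_c − 19430 − x)×3280
Column 2: 2810×0 + 14120×2820 + 15280×2940 + (z_c − 2810 − 29400)×3280
The z_c×3280 term appears on both sides and cancels. Collect the known terms of each column as K = Σ(ρt)_known − 3280 × (depth of known layers): K_1 = 50323400 − 3280×19430 = −13407000; K_2 = 84741600 − 3280×(2810 + 29400) = −20907200.
Balance: K_1 − x×(3280 − 2680) = K_2, so x = (K_1 − K_2)/(3280 − 2680) = 7500200/600 = 12500 m.

12500 m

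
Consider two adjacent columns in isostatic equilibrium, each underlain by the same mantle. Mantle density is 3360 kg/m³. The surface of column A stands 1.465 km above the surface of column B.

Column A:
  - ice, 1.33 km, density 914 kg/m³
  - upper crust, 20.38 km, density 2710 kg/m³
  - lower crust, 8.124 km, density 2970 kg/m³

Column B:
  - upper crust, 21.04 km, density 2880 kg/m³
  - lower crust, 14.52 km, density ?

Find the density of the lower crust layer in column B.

Take the compensation level at the base of the deeper column (depth z_c below the surface of column A) and equate Σ ρ_i t_i down to z_c; mantle fills any gap and the z_c terms cancel.
Column A: 1.33×914 + 20.38×2710 + 8.124×2970 + (z_c − 29.834)×3360
Column B: 1.465×0 + 21.04×2880 + 14.52×ρ + (z_c − 1.465 − 35.56)×3360
The z_c×3360 term appears on both sides and cancels. Collect the known terms of each column as K = Σ(ρt)_known − 3360 × (depth of known layers): K_A = 80573.7 − 3360×29.834 = −19668.54; K_B = 60595.2 − 3360×(1.465 + 35.56) = −63808.8.
Balance: K_A = K_B + 14.52×ρ, so ρ = (K_A − K_B)/14.52 = 44140.3/14.52 = 3040 kg/m³.

3040 kg/m³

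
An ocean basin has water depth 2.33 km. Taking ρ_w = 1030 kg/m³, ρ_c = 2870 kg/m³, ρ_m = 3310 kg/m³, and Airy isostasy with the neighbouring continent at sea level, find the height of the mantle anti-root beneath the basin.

9.74 km

Isostatic balance requires: replacing crust with seawater at the top is compensated by replacing crust with mantle at the base: d (ρ_c − ρ_w) = a (ρ_m − ρ_c).
a = d (ρ_c − ρ_w)/(ρ_m − ρ_c) = 2.33 km × 1840/440 = 9.74 km.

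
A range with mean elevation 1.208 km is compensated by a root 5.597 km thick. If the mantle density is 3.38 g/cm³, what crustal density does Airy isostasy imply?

2.78 g/cm³

ρ_c h = (ρ_m − ρ_c) r → ρ_c (h + r) = ρ_m r → ρ_c = ρ_m r / (h + r).
ρ_c = 3.38 × 5.597 km / (1.208 km + 5.597 km) = 2.78 g/cm³.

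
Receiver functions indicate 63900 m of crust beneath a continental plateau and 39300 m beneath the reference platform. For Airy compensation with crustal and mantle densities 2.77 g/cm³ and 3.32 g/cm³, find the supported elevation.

4080 m

Excess crust Δ = 63900 m − 39300 m = 24600 m, split between elevation h and root r with h + r = Δ.
Airy balance ρ_c h = (ρ_m − ρ_c) r gives r = h ρ_c/(ρ_m − ρ_c), so h (1 + ρ_c/(ρ_m − ρ_c)) = Δ, i.e. h = Δ (ρ_m − ρ_c)/ρ_m.
h = 24600 m × 0.55/3.32 = 4080 m.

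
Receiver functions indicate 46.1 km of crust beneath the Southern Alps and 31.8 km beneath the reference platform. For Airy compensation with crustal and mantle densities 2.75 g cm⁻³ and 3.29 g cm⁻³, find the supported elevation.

Excess crust Δ = 46.1 km − 31.8 km = 14.3 km, split between elevation h and root r with h + r = Δ.
Airy balance ρ_c h = (ρ_m − ρ_c) r gives r = h ρ_c/(ρ_m − ρ_c), so h (1 + ρ_c/(ρ_m − ρ_c)) = Δ, i.e. h = Δ (ρ_m − ρ_c)/ρ_m.
h = 14.3 km × 0.54/3.29 = 2.35 km.

2.35 km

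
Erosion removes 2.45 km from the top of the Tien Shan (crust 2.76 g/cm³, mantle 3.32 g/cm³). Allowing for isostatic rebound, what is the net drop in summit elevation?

Rebound u = e ρ_c/ρ_m = 2.45 km × 2.76/3.32 = 2.037 km.
Net surface drop = e − u = 2.45 km − 2.037 km = e (ρ_m − ρ_c)/ρ_m = 0.413 km.

0.413 km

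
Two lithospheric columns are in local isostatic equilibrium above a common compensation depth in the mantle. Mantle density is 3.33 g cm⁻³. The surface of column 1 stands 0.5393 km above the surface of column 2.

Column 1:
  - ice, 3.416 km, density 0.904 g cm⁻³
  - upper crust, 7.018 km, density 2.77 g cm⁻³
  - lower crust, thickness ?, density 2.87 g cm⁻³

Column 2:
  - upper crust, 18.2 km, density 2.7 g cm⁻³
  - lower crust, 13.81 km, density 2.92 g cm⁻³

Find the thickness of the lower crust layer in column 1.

14.6 km

Take the compensation level at the base of the deeper column (depth z_c below the surface of column 1) and equate Σ ρ_i t_i down to z_c; mantle fills any gap and the z_c terms cancel.
Column 1: 3.416×0.904 + 7.018×2.77 + x×2.87 + (z_c − 10.434 − x)×3.33
Column 2: 0.5393×0 + 18.2×2.7 + 13.81×2.92 + (z_c − 0.5393 − 32.01)×3.33
The z_c×3.33 term appears on both sides and cancels. Collect the known terms of each column as K = Σ(ρt)_known − 3.33 × (depth of known layers): K_1 = 22.527924 − 3.33×10.434 = −12.217296; K_2 = 89.4652 − 3.33×(0.5393 + 32.01) = −18.923969.
Balance: K_1 − x×(3.33 − 2.87) = K_2, so x = (K_1 − K_2)/(3.33 − 2.87) = 6.70667/0.46 = 14.6 km.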